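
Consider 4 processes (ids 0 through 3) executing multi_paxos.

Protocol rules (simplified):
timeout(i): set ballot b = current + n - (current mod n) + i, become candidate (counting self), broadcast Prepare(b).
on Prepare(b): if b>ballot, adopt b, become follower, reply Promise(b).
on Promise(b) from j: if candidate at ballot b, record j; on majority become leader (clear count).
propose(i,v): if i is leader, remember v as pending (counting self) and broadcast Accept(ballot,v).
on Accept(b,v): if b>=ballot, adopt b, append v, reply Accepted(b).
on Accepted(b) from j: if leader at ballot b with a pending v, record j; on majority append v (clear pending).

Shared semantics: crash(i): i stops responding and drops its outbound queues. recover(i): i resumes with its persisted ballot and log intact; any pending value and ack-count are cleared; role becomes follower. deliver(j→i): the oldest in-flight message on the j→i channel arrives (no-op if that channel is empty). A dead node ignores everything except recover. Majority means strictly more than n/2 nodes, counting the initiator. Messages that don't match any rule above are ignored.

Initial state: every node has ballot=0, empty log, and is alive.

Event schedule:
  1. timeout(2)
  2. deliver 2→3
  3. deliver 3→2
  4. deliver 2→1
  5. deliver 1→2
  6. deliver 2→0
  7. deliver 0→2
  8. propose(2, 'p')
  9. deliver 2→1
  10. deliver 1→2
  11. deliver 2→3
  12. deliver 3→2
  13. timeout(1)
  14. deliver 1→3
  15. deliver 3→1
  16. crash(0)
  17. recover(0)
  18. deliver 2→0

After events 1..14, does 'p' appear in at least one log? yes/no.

yes

[1] timeout(2) → N2(cand b6 [-])
[2] deliver 2→3 → N3(foll b6 [-])
[3] deliver 3→2 → ∅
[4] deliver 2→1 → N1(foll b6 [-])
[5] deliver 1→2 → N2(lead b6 [-])
[6] deliver 2→0 → N0(foll b6 [-])
[7] deliver 0→2 → ∅
[8] propose(2,'p') → ∅
[9] deliver 2→1 → N1(foll b6 [p])
[10] deliver 1→2 → ∅
[11] deliver 2→3 → N3(foll b6 [p])
[12] deliver 3→2 → N2(lead b6 [p])
[13] timeout(1) → N1(cand b9 [p])
[14] deliver 1→3 → N3(foll b9 [p])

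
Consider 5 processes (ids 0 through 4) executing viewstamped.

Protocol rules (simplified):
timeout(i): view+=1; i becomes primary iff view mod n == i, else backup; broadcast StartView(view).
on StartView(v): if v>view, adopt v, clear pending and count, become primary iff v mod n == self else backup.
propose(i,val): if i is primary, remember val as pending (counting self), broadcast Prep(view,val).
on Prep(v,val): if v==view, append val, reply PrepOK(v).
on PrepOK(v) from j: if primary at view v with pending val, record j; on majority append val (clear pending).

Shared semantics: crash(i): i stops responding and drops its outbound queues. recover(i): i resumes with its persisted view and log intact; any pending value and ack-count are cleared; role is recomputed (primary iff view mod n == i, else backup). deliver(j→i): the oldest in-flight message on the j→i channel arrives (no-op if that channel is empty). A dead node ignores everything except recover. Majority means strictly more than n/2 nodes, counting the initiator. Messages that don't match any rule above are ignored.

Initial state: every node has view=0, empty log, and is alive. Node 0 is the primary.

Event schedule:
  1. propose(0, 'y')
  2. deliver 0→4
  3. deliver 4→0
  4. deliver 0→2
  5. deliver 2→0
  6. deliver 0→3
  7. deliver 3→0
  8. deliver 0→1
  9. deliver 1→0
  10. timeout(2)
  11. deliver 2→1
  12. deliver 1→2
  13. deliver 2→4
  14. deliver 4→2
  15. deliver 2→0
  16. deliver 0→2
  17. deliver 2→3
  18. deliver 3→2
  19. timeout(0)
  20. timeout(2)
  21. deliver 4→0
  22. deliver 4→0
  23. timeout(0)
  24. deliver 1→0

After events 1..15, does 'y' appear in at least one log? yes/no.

yes

[1] propose(0,'y') → ∅
[2] deliver 0→4 → N4(back v0 [y])
[3] deliver 4→0 → ∅
[4] deliver 0→2 → N2(back v0 [y])
[5] deliver 2→0 → N0(prim v0 [y])
[6] deliver 0→3 → N3(back v0 [y])
[7] deliver 3→0 → ∅
[8] deliver 0→1 → N1(back v0 [y])
[9] deliver 1→0 → ∅
[10] timeout(2) → N2(back v1 [y])
[11] deliver 2→1 → N1(prim v1 [y])
[12] deliver 1→2 → ∅
[13] deliver 2→4 → N4(back v1 [y])
[14] deliver 4→2 → ∅
[15] deliver 2→0 → N0(back v1 [y])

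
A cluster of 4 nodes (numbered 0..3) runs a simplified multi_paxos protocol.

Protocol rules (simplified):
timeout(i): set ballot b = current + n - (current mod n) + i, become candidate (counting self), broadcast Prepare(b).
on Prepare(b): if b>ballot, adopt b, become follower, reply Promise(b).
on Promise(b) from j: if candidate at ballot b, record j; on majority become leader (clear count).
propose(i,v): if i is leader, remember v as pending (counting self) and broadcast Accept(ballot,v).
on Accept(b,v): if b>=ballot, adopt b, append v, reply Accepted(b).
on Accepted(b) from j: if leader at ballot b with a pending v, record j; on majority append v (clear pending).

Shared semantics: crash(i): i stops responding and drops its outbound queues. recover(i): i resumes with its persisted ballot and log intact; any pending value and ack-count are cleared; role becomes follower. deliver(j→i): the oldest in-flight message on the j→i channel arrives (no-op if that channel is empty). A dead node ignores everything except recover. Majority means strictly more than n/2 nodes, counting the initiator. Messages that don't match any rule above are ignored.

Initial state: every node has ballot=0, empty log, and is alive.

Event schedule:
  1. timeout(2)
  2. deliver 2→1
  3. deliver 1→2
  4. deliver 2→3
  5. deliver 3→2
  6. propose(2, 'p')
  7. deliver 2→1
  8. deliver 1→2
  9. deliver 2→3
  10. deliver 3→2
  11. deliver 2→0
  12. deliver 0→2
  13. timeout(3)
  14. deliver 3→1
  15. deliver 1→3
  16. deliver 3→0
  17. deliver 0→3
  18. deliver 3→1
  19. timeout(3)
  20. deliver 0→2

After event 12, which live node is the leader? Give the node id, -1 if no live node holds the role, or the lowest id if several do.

[1] timeout(2) → N2(cand b6 [-])
[2] deliver 2→1 → N1(foll b6 [-])
[3] deliver 1→2 → ∅
[4] deliver 2→3 → N3(foll b6 [-])
[5] deliver 3→2 → N2(lead b6 [-])
[6] propose(2,'p') → ∅
[7] deliver 2→1 → N1(foll b6 [p])
[8] deliver 1→2 → ∅
[9] deliver 2→3 → N3(foll b6 [p])
[10] deliver 3→2 → N2(lead b6 [p])
[11] deliver 2→0 → N0(foll b6 [-])
[12] deliver 0→2 → ∅

2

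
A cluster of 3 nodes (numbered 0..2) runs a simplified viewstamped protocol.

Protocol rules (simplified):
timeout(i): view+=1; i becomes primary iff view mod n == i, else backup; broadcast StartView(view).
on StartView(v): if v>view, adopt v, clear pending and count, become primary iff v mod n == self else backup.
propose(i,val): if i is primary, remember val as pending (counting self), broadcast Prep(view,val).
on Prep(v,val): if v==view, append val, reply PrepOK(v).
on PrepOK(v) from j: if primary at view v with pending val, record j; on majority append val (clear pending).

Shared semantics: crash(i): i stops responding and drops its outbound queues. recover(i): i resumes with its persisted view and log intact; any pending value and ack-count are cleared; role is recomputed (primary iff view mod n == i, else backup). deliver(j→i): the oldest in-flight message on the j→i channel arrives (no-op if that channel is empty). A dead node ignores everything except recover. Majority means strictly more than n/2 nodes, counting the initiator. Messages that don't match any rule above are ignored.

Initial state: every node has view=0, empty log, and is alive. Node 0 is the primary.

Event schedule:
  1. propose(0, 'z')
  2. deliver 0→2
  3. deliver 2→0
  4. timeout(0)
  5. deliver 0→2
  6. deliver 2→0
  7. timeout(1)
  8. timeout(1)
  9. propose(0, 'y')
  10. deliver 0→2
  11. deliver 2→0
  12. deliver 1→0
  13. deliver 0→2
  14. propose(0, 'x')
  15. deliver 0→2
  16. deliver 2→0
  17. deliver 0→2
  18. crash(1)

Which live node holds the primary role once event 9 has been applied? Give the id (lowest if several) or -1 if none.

-1

[1] propose(0,'z') → ∅
[2] deliver 0→2 → N2(back v0 [z])
[3] deliver 2→0 → N0(prim v0 [z])
[4] timeout(0) → N0(back v1 [z])
[5] deliver 0→2 → N2(back v1 [z])
[6] deliver 2→0 → ∅
[7] timeout(1) → N1(prim v1 [-])
[8] timeout(1) → N1(back v2 [-])
[9] propose(0,'y') → ∅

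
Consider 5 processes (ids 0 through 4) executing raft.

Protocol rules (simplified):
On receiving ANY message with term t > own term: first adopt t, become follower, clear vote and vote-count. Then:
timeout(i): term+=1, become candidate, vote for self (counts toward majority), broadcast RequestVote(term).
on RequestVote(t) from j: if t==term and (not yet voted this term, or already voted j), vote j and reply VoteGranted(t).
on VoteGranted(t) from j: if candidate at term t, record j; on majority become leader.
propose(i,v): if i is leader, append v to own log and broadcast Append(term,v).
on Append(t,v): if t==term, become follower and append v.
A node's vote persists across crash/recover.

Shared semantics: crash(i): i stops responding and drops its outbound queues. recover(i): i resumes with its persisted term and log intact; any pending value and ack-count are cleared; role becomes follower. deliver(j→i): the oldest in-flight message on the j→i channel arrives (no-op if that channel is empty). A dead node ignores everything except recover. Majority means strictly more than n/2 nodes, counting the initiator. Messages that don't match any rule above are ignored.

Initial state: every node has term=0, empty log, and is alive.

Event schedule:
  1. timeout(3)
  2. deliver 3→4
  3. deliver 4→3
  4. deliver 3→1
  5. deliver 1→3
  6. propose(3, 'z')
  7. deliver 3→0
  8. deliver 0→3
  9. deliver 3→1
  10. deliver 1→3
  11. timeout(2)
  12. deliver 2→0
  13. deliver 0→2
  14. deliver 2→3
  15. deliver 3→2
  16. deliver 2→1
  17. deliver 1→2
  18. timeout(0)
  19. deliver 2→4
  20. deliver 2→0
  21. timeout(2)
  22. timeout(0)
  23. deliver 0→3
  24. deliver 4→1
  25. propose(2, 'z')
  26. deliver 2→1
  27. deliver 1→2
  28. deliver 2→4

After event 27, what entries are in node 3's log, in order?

[1] timeout(3) → N3(cand t1 [-])
[2] deliver 3→4 → N4(foll t1 [-])
[3] deliver 4→3 → ∅
[4] deliver 3→1 → N1(foll t1 [-])
[5] deliver 1→3 → N3(lead t1 [-])
[6] propose(3,'z') → N3(lead t1 [z])
[7] deliver 3→0 → N0(foll t1 [-])
[8] deliver 0→3 → ∅
[9] deliver 3→1 → N1(foll t1 [z])
[10] deliver 1→3 → ∅
[11] timeout(2) → N2(cand t1 [-])
[12] deliver 2→0 → ∅
[13] deliver 0→2 → ∅
[14] deliver 2→3 → ∅
[15] deliver 3→2 → ∅
[16] deliver 2→1 → ∅
[17] deliver 1→2 → ∅
[18] timeout(0) → N0(cand t2 [-])
[19] deliver 2→4 → ∅
[20] deliver 2→0 → ∅
[21] timeout(2) → N2(cand t2 [-])
[22] timeout(0) → N0(cand t3 [-])
[23] deliver 0→3 → N3(foll t2 [z])
[24] deliver 4→1 → ∅
[25] propose(2,'z') → ∅
[26] deliver 2→1 → N1(foll t2 [z])
[27] deliver 1→2 → ∅

z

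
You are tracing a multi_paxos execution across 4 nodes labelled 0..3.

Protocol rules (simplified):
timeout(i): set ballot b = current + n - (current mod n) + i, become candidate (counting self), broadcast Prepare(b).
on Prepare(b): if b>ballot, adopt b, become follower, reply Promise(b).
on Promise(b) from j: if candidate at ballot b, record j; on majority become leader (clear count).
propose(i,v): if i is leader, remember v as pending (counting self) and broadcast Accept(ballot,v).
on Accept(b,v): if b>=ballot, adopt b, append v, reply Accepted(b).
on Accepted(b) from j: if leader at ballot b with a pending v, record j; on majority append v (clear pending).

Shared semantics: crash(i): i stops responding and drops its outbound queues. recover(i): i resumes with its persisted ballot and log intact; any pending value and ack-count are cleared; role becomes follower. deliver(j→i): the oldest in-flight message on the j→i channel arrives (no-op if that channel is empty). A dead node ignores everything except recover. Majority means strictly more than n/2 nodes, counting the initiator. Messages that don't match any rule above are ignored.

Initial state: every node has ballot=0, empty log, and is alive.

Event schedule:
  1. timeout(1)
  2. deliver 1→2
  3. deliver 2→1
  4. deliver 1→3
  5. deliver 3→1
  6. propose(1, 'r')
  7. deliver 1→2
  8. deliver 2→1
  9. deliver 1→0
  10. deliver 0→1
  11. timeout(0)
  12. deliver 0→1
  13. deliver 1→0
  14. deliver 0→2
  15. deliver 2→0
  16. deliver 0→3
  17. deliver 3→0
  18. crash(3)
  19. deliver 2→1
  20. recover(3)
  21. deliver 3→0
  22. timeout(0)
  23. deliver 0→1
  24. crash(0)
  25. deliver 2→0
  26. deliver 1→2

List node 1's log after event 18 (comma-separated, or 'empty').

1. timeout(1):  <1:cand b5 ->
2. deliver 1→2:  <2:foll b5 ->
3. deliver 2→1:  nop
4. deliver 1→3:  <3:foll b5 ->
5. deliver 3→1:  <1:lead b5 ->
6. propose(1,'r'):  nop
7. deliver 1→2:  <2:foll b5 r>
8. deliver 2→1:  nop
9. deliver 1→0:  <0:foll b5 ->
10. deliver 0→1:  nop
11. timeout(0):  <0:cand b8 ->
12. deliver 0→1:  <1:foll b8 ->
13. deliver 1→0:  nop
14. deliver 0→2:  <2:foll b8 r>
15. deliver 2→0:  nop
16. deliver 0→3:  <3:foll b8 ->
17. deliver 3→0:  <0:lead b8 ->
18. crash(3):  <3:✗foll b8 ->

empty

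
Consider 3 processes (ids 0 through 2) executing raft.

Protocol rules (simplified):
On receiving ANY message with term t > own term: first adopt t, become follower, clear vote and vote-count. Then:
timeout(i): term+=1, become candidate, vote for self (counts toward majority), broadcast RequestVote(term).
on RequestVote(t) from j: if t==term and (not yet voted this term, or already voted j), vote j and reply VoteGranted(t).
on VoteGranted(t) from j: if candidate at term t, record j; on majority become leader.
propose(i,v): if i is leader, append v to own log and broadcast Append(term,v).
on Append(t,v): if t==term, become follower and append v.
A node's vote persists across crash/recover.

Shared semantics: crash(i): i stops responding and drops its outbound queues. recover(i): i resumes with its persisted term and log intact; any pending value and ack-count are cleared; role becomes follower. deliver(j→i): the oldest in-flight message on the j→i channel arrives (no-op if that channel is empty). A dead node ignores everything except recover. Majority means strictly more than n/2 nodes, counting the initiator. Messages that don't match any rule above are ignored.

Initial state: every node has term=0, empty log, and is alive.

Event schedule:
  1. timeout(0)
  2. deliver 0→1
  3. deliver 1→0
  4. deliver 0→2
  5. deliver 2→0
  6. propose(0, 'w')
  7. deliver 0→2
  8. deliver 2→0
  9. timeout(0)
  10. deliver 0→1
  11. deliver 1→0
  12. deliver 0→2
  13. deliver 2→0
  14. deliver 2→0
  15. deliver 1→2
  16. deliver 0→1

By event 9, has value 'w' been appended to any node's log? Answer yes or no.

yes

1. timeout(0):  <0:cand t1 ->
2. deliver 0→1:  <1:foll t1 ->
3. deliver 1→0:  <0:lead t1 ->
4. deliver 0→2:  <2:foll t1 ->
5. deliver 2→0:  nop
6. propose(0,'w'):  <0:lead t1 w>
7. deliver 0→2:  <2:foll t1 w>
8. deliver 2→0:  nop
9. timeout(0):  <0:cand t2 w>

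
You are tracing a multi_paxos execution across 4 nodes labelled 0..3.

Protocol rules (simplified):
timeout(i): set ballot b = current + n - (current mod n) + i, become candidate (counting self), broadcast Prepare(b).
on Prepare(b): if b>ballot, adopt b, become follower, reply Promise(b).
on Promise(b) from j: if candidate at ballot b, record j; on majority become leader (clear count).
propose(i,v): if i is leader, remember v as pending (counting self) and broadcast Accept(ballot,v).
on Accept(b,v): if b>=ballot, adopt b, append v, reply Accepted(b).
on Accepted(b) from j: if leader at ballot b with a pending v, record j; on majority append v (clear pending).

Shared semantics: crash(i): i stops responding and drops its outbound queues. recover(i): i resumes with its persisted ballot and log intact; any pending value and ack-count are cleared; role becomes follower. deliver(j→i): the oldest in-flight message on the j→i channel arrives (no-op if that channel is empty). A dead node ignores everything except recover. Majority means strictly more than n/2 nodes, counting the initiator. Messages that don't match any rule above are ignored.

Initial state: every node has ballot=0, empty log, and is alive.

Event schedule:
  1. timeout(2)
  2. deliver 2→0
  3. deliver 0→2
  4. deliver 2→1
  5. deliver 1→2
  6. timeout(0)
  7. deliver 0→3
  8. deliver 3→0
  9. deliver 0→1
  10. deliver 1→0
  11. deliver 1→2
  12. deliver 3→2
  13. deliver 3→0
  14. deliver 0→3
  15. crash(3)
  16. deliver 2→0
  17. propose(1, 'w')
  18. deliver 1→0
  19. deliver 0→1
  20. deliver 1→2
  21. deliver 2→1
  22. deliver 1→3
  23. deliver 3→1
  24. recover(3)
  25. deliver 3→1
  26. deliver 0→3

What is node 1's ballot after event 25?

e1 timeout(2): 2[cand,b=6,-]
e2 deliver 2→0: 0[foll,b=6,-]
e3 deliver 0→2: ·
e4 deliver 2→1: 1[foll,b=6,-]
e5 deliver 1→2: 2[lead,b=6,-]
e6 timeout(0): 0[cand,b=8,-]
e7 deliver 0→3: 3[foll,b=8,-]
e8 deliver 3→0: ·
e9 deliver 0→1: 1[foll,b=8,-]
e10 deliver 1→0: 0[lead,b=8,-]
e11 deliver 1→2: ·
e12 deliver 3→2: ·
e13 deliver 3→0: ·
e14 deliver 0→3: ·
e15 crash(3): 3[✗foll,b=8,-]
e16 deliver 2→0: ·
e17 propose(1,'w'): ·
e18 deliver 1→0: ·
e19 deliver 0→1: ·
e20 deliver 1→2: ·
e21 deliver 2→1: ·
e22 deliver 1→3: ·
e23 deliver 3→1: ·
e24 recover(3): 3[foll,b=8,-]
e25 deliver 3→1: ·

8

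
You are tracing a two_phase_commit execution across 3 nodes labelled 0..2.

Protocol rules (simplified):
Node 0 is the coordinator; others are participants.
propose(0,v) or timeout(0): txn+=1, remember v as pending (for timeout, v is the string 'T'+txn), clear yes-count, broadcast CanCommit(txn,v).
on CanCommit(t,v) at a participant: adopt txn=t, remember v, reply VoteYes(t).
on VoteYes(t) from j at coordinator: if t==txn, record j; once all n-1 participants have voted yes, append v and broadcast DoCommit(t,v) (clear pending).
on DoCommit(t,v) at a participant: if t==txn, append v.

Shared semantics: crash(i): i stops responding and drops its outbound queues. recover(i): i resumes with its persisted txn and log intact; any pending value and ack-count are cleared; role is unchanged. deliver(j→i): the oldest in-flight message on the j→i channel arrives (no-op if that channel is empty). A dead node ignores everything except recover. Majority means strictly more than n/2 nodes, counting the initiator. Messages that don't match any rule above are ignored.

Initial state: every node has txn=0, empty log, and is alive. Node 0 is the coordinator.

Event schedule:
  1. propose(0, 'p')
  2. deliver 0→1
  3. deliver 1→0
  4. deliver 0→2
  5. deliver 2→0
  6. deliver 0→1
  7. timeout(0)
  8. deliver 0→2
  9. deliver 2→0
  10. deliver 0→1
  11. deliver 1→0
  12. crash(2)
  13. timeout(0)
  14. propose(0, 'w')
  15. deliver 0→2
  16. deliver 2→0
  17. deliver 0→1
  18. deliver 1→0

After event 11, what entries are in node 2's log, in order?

p

step 1 propose(0,'p'): 0={coor,t=1,log=-}
step 2 deliver 0→1: 1={part,t=1,log=-}
step 3 deliver 1→0: —
step 4 deliver 0→2: 2={part,t=1,log=-}
step 5 deliver 2→0: 0={coor,t=1,log=p}
step 6 deliver 0→1: 1={part,t=1,log=p}
step 7 timeout(0): 0={coor,t=2,log=p}
step 8 deliver 0→2: 2={part,t=1,log=p}
step 9 deliver 2→0: —
step 10 deliver 0→1: 1={part,t=2,log=p}
step 11 deliver 1→0: —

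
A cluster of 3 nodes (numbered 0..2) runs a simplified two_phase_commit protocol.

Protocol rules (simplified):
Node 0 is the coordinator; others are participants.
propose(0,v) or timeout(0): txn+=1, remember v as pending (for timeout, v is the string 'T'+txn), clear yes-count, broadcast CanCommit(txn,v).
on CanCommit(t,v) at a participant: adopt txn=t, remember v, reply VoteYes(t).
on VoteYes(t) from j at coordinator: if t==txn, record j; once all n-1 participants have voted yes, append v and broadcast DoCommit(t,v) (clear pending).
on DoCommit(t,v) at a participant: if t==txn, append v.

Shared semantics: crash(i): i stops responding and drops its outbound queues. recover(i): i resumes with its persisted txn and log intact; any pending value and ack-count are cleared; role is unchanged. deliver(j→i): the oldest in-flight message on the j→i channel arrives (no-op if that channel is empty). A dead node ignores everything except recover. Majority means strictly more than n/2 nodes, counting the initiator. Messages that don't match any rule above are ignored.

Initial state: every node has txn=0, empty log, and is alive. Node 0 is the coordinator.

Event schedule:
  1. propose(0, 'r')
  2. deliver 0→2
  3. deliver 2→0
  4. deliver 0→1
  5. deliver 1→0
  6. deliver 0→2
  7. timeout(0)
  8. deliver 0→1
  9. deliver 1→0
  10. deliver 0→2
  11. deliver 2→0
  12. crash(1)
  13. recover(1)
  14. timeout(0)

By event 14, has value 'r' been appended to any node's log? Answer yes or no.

yes

e1 propose(0,'r'): 0[coor,t=1,-]
e2 deliver 0→2: 2[part,t=1,-]
e3 deliver 2→0: ·
e4 deliver 0→1: 1[part,t=1,-]
e5 deliver 1→0: 0[coor,t=1,r]
e6 deliver 0→2: 2[part,t=1,r]
e7 timeout(0): 0[coor,t=2,r]
e8 deliver 0→1: 1[part,t=1,r]
e9 deliver 1→0: ·
e10 deliver 0→2: 2[part,t=2,r]
e11 deliver 2→0: ·
e12 crash(1): 1[✗part,t=1,r]
e13 recover(1): 1[part,t=1,r]
e14 timeout(0): 0[coor,t=3,r]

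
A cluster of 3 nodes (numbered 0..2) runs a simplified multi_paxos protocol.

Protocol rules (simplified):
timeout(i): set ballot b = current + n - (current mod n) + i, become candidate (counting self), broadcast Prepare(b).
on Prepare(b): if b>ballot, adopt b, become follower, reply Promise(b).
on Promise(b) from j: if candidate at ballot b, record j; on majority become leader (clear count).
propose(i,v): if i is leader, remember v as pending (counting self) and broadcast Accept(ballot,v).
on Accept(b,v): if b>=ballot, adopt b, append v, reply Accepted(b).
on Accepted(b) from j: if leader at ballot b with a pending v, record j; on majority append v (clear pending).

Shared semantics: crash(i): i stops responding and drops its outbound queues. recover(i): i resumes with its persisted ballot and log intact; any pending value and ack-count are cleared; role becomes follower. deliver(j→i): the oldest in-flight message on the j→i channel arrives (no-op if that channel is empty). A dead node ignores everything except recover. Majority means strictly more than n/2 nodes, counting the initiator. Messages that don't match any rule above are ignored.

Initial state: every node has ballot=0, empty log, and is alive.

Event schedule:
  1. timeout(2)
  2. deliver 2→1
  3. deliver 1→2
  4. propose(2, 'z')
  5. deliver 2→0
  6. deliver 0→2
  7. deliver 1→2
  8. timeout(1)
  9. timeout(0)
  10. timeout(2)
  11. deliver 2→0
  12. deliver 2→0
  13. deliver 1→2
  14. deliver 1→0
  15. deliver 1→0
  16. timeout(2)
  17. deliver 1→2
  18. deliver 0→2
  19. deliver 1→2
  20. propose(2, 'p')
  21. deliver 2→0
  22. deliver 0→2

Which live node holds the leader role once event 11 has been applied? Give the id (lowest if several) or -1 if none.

e1 timeout(2): 2[cand,b=5,-]
e2 deliver 2→1: 1[foll,b=5,-]
e3 deliver 1→2: 2[lead,b=5,-]
e4 propose(2,'z'): ·
e5 deliver 2→0: 0[foll,b=5,-]
e6 deliver 0→2: ·
e7 deliver 1→2: ·
e8 timeout(1): 1[cand,b=7,-]
e9 timeout(0): 0[cand,b=6,-]
e10 timeout(2): 2[cand,b=8,-]
e11 deliver 2→0: ·

-1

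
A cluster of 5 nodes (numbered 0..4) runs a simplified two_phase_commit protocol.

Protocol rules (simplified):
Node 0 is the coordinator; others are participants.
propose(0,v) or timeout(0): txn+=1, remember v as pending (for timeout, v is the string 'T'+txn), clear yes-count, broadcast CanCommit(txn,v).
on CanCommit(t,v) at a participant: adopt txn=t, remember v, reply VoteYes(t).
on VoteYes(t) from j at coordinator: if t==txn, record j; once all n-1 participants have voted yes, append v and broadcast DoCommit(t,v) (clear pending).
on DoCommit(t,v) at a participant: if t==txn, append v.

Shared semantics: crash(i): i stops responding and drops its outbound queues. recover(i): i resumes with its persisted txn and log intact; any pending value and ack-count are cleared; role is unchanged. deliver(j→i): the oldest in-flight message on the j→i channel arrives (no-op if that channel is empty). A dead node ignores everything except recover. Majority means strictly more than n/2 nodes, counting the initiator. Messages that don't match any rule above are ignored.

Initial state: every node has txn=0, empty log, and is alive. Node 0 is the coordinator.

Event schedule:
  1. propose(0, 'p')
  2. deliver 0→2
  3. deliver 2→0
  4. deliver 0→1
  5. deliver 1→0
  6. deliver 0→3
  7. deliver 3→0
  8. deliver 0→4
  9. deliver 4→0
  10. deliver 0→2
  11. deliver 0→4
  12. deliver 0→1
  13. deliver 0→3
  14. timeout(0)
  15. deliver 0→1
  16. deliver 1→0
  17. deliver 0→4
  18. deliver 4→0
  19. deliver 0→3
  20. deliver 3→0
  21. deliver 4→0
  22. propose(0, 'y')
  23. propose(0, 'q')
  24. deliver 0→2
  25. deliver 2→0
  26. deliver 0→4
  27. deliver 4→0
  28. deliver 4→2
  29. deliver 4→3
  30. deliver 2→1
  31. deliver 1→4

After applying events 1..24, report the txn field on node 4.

1. propose(0,'p'):  <0:coor t1 ->
2. deliver 0→2:  <2:part t1 ->
3. deliver 2→0:  nop
4. deliver 0→1:  <1:part t1 ->
5. deliver 1→0:  nop
6. deliver 0→3:  <3:part t1 ->
7. deliver 3→0:  nop
8. deliver 0→4:  <4:part t1 ->
9. deliver 4→0:  <0:coor t1 p>
10. deliver 0→2:  <2:part t1 p>
11. deliver 0→4:  <4:part t1 p>
12. deliver 0→1:  <1:part t1 p>
13. deliver 0→3:  <3:part t1 p>
14. timeout(0):  <0:coor t2 p>
15. deliver 0→1:  <1:part t2 p>
16. deliver 1→0:  nop
17. deliver 0→4:  <4:part t2 p>
18. deliver 4→0:  nop
19. deliver 0→3:  <3:part t2 p>
20. deliver 3→0:  nop
21. deliver 4→0:  nop
22. propose(0,'y'):  <0:coor t3 p>
23. propose(0,'q'):  <0:coor t4 p>
24. deliver 0→2:  <2:part t2 p>

2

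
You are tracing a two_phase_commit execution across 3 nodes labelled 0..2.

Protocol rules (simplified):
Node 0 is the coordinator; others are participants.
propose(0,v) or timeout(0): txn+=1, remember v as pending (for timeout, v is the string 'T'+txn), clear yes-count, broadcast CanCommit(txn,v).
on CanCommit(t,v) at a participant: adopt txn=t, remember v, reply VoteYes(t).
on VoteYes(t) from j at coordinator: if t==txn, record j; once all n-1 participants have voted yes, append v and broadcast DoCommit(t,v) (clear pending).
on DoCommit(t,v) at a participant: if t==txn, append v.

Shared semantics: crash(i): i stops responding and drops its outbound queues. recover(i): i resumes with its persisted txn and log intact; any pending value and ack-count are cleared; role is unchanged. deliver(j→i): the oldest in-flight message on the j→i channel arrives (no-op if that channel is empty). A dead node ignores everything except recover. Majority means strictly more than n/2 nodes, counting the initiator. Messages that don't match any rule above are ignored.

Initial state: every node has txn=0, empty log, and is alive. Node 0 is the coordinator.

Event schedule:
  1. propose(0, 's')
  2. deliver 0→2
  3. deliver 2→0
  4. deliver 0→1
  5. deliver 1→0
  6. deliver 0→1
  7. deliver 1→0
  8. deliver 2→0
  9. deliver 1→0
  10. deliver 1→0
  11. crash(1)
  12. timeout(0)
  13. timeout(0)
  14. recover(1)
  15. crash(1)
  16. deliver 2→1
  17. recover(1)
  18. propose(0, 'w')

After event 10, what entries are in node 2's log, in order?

1. propose(0,'s'):  <0:coor t1 ->
2. deliver 0→2:  <2:part t1 ->
3. deliver 2→0:  nop
4. deliver 0→1:  <1:part t1 ->
5. deliver 1→0:  <0:coor t1 s>
6. deliver 0→1:  <1:part t1 s>
7. deliver 1→0:  nop
8. deliver 2→0:  nop
9. deliver 1→0:  nop
10. deliver 1→0:  nop

empty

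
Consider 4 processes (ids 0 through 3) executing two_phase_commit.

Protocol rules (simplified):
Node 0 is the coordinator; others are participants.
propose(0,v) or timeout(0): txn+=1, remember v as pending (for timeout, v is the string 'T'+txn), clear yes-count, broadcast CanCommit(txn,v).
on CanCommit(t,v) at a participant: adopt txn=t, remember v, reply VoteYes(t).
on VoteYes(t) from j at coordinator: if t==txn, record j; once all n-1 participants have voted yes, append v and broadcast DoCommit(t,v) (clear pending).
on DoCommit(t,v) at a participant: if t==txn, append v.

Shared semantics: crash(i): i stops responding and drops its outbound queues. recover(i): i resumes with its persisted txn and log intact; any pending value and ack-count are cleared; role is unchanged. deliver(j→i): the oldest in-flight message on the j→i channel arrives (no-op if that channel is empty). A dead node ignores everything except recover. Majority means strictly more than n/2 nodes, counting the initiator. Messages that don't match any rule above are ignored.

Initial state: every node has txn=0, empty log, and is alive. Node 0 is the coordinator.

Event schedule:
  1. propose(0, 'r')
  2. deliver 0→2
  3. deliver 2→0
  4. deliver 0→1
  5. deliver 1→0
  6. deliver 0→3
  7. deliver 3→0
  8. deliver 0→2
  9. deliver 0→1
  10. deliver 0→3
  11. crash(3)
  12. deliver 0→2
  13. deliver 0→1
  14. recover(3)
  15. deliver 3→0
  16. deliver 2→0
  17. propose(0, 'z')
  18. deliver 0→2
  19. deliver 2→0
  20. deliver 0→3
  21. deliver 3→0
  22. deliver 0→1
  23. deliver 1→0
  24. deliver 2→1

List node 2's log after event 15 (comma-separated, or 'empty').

r

step 1 propose(0,'r'): 0={coor,t=1,log=-}
step 2 deliver 0→2: 2={part,t=1,log=-}
step 3 deliver 2→0: —
step 4 deliver 0→1: 1={part,t=1,log=-}
step 5 deliver 1→0: —
step 6 deliver 0→3: 3={part,t=1,log=-}
step 7 deliver 3→0: 0={coor,t=1,log=r}
step 8 deliver 0→2: 2={part,t=1,log=r}
step 9 deliver 0→1: 1={part,t=1,log=r}
step 10 deliver 0→3: 3={part,t=1,log=r}
step 11 crash(3): 3={✗part,t=1,log=r}
step 12 deliver 0→2: —
step 13 deliver 0→1: —
step 14 recover(3): 3={part,t=1,log=r}
step 15 deliver 3→0: —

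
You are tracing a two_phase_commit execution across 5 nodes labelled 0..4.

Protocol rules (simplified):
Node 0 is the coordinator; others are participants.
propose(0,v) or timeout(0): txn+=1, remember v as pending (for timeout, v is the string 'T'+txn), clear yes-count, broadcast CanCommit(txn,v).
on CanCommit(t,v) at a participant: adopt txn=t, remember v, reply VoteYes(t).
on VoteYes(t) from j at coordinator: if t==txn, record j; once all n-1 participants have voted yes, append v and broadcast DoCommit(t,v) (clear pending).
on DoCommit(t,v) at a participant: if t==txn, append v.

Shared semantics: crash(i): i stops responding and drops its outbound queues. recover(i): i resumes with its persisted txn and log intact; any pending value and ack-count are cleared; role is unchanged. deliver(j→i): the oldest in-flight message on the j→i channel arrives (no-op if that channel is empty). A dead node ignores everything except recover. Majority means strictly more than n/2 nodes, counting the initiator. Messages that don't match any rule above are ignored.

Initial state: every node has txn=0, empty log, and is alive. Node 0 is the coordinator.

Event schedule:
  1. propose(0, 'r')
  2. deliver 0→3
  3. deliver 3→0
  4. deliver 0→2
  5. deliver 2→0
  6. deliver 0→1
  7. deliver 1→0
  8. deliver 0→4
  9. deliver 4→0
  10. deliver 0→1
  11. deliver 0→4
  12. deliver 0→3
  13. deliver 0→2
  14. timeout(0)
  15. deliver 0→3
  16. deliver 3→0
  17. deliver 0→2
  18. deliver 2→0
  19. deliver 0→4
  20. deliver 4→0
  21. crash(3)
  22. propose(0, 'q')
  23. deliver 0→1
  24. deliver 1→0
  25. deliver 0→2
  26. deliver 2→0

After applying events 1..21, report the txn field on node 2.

step 1 propose(0,'r'): 0={coor,t=1,log=-}
step 2 deliver 0→3: 3={part,t=1,log=-}
step 3 deliver 3→0: —
step 4 deliver 0→2: 2={part,t=1,log=-}
step 5 deliver 2→0: —
step 6 deliver 0→1: 1={part,t=1,log=-}
step 7 deliver 1→0: —
step 8 deliver 0→4: 4={part,t=1,log=-}
step 9 deliver 4→0: 0={coor,t=1,log=r}
step 10 deliver 0→1: 1={part,t=1,log=r}
step 11 deliver 0→4: 4={part,t=1,log=r}
step 12 deliver 0→3: 3={part,t=1,log=r}
step 13 deliver 0→2: 2={part,t=1,log=r}
step 14 timeout(0): 0={coor,t=2,log=r}
step 15 deliver 0→3: 3={part,t=2,log=r}
step 16 deliver 3→0: —
step 17 deliver 0→2: 2={part,t=2,log=r}
step 18 deliver 2→0: —
step 19 deliver 0→4: 4={part,t=2,log=r}
step 20 deliver 4→0: —
step 21 crash(3): 3={✗part,t=2,log=r}

2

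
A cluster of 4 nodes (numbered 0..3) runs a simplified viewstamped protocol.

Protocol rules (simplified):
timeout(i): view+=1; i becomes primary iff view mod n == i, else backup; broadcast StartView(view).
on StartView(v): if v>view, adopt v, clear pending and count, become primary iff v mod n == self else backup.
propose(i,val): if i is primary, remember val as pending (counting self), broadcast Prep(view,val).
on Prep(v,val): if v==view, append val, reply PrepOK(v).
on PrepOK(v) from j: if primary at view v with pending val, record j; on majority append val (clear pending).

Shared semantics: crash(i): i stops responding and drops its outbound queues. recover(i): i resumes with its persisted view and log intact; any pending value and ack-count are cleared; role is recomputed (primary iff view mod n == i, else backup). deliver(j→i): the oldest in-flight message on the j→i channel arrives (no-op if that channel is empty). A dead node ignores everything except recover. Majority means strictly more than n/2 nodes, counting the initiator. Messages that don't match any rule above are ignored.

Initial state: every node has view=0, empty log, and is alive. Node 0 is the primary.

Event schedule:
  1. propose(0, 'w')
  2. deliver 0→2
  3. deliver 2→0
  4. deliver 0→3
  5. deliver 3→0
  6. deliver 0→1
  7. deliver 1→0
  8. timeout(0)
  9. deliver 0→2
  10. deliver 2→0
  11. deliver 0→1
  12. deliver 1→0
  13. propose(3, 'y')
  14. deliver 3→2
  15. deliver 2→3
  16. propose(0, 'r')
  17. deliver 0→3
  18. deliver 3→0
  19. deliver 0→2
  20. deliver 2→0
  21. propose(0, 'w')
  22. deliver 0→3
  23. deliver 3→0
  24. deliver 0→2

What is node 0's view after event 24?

1

[1] propose(0,'w') → ∅
[2] deliver 0→2 → N2(back v0 [w])
[3] deliver 2→0 → ∅
[4] deliver 0→3 → N3(back v0 [w])
[5] deliver 3→0 → N0(prim v0 [w])
[6] deliver 0→1 → N1(back v0 [w])
[7] deliver 1→0 → ∅
[8] timeout(0) → N0(back v1 [w])
[9] deliver 0→2 → N2(back v1 [w])
[10] deliver 2→0 → ∅
[11] deliver 0→1 → N1(prim v1 [w])
[12] deliver 1→0 → ∅
[13] propose(3,'y') → ∅
[14] deliver 3→2 → ∅
[15] deliver 2→3 → ∅
[16] propose(0,'r') → ∅
[17] deliver 0→3 → N3(back v1 [w])
[18] deliver 3→0 → ∅
[19] deliver 0→2 → ∅
[20] deliver 2→0 → ∅
[21] propose(0,'w') → ∅
[22] deliver 0→3 → ∅
[23] deliver 3→0 → ∅
[24] deliver 0→2 → ∅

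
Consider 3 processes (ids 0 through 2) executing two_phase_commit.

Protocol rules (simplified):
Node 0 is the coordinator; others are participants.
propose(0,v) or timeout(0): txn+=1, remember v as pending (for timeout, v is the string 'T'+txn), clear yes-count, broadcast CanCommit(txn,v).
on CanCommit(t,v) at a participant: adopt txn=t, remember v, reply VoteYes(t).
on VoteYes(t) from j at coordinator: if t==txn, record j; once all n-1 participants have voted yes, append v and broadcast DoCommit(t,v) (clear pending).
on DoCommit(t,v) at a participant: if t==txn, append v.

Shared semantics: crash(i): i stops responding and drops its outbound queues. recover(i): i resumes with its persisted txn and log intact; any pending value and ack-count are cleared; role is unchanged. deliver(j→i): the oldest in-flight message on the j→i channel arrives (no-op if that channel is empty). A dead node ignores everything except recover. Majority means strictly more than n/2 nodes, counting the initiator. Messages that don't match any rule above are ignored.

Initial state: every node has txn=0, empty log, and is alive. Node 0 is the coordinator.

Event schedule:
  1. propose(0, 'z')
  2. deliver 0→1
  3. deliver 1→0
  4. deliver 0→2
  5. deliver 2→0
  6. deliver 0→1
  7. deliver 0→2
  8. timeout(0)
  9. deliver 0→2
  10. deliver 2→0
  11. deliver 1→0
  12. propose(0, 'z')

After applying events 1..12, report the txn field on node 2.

2

1. propose(0,'z'):  <0:coor t1 ->
2. deliver 0→1:  <1:part t1 ->
3. deliver 1→0:  nop
4. deliver 0→2:  <2:part t1 ->
5. deliver 2→0:  <0:coor t1 z>
6. deliver 0→1:  <1:part t1 z>
7. deliver 0→2:  <2:part t1 z>
8. timeout(0):  <0:coor t2 z>
9. deliver 0→2:  <2:part t2 z>
10. deliver 2→0:  nop
11. deliver 1→0:  nop
12. propose(0,'z'):  <0:coor t3 z>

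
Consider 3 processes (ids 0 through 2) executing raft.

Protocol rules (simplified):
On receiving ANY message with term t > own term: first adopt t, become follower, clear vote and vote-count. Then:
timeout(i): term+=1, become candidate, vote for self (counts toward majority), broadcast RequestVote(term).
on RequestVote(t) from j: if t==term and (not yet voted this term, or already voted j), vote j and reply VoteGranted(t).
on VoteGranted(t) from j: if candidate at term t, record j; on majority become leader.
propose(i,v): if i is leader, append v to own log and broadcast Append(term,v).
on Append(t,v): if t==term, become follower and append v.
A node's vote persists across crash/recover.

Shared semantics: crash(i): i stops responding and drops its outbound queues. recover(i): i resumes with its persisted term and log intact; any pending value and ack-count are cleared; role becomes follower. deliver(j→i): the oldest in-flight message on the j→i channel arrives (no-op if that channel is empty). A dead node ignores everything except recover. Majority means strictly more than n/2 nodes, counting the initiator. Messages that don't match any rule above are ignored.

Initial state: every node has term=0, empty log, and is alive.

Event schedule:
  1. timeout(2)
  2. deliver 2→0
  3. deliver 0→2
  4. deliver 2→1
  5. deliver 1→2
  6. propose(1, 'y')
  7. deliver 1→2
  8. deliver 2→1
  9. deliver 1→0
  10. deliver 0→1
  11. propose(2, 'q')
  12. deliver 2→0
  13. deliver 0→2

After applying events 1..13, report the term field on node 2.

[1] timeout(2) → N2(cand t1 [-])
[2] deliver 2→0 → N0(foll t1 [-])
[3] deliver 0→2 → N2(lead t1 [-])
[4] deliver 2→1 → N1(foll t1 [-])
[5] deliver 1→2 → ∅
[6] propose(1,'y') → ∅
[7] deliver 1→2 → ∅
[8] deliver 2→1 → ∅
[9] deliver 1→0 → ∅
[10] deliver 0→1 → ∅
[11] propose(2,'q') → N2(lead t1 [q])
[12] deliver 2→0 → N0(foll t1 [q])
[13] deliver 0→2 → ∅

1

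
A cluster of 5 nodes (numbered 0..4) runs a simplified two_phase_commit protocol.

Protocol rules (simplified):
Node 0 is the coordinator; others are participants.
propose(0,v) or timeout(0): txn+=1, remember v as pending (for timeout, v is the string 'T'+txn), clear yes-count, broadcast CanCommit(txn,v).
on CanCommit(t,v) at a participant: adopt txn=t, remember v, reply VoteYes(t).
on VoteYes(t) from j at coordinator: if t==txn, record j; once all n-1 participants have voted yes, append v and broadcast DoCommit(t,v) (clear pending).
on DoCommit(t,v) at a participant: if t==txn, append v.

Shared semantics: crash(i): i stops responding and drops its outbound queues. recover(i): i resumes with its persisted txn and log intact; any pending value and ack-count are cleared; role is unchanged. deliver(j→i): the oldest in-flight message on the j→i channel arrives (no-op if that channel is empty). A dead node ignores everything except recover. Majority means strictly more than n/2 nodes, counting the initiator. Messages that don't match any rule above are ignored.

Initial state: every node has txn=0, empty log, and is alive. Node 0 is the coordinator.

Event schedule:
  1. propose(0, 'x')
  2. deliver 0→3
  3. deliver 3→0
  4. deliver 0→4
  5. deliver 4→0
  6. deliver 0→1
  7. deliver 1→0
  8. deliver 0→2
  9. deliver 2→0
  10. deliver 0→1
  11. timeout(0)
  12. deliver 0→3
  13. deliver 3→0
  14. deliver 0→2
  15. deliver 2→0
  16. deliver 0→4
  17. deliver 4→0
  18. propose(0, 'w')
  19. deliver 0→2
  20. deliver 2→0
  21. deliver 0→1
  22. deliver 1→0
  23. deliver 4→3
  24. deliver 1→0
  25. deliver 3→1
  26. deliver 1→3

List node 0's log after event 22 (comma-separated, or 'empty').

e1 propose(0,'x'): 0[coor,t=1,-]
e2 deliver 0→3: 3[part,t=1,-]
e3 deliver 3→0: ·
e4 deliver 0→4: 4[part,t=1,-]
e5 deliver 4→0: ·
e6 deliver 0→1: 1[part,t=1,-]
e7 deliver 1→0: ·
e8 deliver 0→2: 2[part,t=1,-]
e9 deliver 2→0: 0[coor,t=1,x]
e10 deliver 0→1: 1[part,t=1,x]
e11 timeout(0): 0[coor,t=2,x]
e12 deliver 0→3: 3[part,t=1,x]
e13 deliver 3→0: ·
e14 deliver 0→2: 2[part,t=1,x]
e15 deliver 2→0: ·
e16 deliver 0→4: 4[part,t=1,x]
e17 deliver 4→0: ·
e18 propose(0,'w'): 0[coor,t=3,x]
e19 deliver 0→2: 2[part,t=2,x]
e20 deliver 2→0: ·
e21 deliver 0→1: 1[part,t=2,x]
e22 deliver 1→0: ·

x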